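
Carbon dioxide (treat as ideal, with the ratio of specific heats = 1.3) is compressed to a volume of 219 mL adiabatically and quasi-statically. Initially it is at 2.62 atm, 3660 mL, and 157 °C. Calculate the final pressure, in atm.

P₂ ≈ 102 atm

Adiabatic: P₁V₁^γ = P₂V₂^γ ⇒ P₂ = P₁ (V₁/V₂)^γ.
P₂ = 2.62 × (3660/219)^(1.3) = 101.9 atm.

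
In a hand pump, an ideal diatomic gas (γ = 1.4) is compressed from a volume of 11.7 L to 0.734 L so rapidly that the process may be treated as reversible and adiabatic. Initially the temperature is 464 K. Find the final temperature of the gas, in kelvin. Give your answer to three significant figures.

T₂ ≈ 1400 K

Adiabatic: T₁V₁^(γ−1) = T₂V₂^(γ−1) ⇒ T₂ = T₁ (V₁/V₂)^(γ−1).
T₂ = 464 × (11.7/0.734)^(0.4) = 1404 K.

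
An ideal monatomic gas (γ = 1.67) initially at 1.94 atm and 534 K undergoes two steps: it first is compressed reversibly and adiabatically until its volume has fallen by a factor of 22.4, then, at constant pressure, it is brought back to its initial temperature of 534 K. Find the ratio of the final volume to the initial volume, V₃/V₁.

V₃/V₁ ≈ 0.00556

Adiabatic step: V₂/V₁ = 0.04464; T₂ = T₁·22.4^(0.67) = 4288 K.
Isobaric step: V₃/V₂ = T₃/T₂ = 534/4288.
V₃/V₁ = (V₂/V₁)(V₃/V₂) = 0.04464 × (534/4288) = 0.00556.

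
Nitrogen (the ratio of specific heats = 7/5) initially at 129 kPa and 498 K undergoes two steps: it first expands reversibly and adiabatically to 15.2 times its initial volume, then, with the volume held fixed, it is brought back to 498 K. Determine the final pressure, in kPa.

P₃ ≈ 8.49 kPa

Adiabatic step (PV^γ = const): P₂ = 129×(1/15.2)^(7/5) = 2.858 kPa; T₂ = 498×(1/15.2)^(2/5) = 167.7 K.
Isochoric: P₃ = P₂(T₃/T₂) = 2.858 × (498/167.7) = 8.487 kPa.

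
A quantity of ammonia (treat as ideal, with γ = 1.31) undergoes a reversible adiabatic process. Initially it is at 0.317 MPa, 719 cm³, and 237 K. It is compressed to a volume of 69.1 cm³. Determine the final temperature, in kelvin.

T₂ ≈ 490 K

For a reversible adiabat TV^(γ−1) is constant, so T₂ = T₁ (V₁/V₂)^(γ−1).
T₂ = 237 × (719/69.1)^(0.31) = 489.9 K.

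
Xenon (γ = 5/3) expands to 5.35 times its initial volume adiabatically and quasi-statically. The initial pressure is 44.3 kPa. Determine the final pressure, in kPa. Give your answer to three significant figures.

P₂ ≈ 2.71 kPa

Adiabatic: P₁V₁^γ = P₂V₂^γ ⇒ P₂ = P₁ (V₁/V₂)^γ.
P₂ = 44.3 × (1/5.35)^(5/3) = 2.707 kPa.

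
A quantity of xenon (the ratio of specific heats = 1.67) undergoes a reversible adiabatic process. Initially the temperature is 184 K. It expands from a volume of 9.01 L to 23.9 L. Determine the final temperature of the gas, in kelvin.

For a reversible adiabat TV^(γ−1) is constant, so T₂ = T₁ (V₁/V₂)^(γ−1).
T₂ = 184 × (9.01/23.9)^(0.67) = 95.71 K.

T₂ ≈ 95.7 K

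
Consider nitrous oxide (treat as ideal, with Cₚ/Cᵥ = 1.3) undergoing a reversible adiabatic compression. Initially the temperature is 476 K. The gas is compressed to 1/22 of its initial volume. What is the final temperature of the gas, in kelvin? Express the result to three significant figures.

For a reversible adiabat TV^(γ−1) is constant, so T₂ = T₁ (V₁/V₂)^(γ−1).
T₂ = 476 × 22^(0.3) = 1203 K.

T₂ ≈ 1200 K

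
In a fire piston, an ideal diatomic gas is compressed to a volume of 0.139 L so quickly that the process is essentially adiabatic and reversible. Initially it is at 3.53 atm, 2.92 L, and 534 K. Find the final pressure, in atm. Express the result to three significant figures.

Since PV^γ is constant along a reversible adiabat, P₂ = P₁ (V₁/V₂)^γ.
γ = 7/5 for a diatomic ideal gas.
P₂ = 3.53 × (2.92/0.139)^(7/5) = 250.7 atm.

P₂ ≈ 251 atm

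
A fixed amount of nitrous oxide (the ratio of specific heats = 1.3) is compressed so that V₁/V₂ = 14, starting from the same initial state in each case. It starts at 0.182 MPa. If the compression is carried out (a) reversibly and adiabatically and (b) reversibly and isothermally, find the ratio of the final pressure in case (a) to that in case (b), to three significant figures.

Isothermal: P_b = P₁(V₁/V₂) = 0.182×14.
Adiabatic: P_a = P₁(V₁/V₂)^γ = 0.182×14^(1.3).
P_a/P_b = (V₁/V₂)^(γ−1) = 14^(0.3) = 2.207.

P_adiabatic / P_isothermal ≈ 2.21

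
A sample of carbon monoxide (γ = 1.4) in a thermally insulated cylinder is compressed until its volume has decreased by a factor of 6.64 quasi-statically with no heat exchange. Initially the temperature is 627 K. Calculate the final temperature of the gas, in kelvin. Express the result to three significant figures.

Adiabatic: T₁V₁^(γ−1) = T₂V₂^(γ−1) ⇒ T₂ = T₁ (V₁/V₂)^(γ−1).
T₂ = 627 × 6.64^(0.4) = 1337 K.

T₂ ≈ 1340 K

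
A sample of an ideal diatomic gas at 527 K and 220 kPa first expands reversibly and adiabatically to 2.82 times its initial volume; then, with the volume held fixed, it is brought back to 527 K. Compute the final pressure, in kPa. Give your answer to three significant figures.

P₃ ≈ 78.0 kPa

For a diatomic ideal gas γ = 7/5.
Adiabatic step (PV^γ = const): P₂ = 220×(1/2.82)^(7/5) = 51.53 kPa; T₂ = 527×(1/2.82)^(2/5) = 348.1 K.
Isochoric: P₃ = P₂(T₃/T₂) = 51.53 × (527/348.1) = 78.01 kPa.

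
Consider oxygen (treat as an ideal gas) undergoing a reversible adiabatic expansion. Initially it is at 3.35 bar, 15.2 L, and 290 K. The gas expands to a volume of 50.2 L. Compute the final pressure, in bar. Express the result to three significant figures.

P₂ ≈ 0.629 bar

Adiabatic: P₁V₁^γ = P₂V₂^γ ⇒ P₂ = P₁ (V₁/V₂)^γ.
γ = 7/5 for a diatomic ideal gas.
P₂ = 3.35 × (15.2/50.2)^(7/5) = 0.629 bar.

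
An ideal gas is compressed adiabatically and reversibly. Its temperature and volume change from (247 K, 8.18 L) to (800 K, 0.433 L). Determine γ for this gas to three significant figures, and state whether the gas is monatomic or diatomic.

TV^(γ−1) = const ⇒ γ − 1 = ln(T₂/T₁) / ln(V₁/V₂).
γ = 1 + ln(800/247) / ln(8.18/0.433) = 1.4.
γ ≈ 1.40 is close to 7/5, so the gas is diatomic.

γ ≈ 1.40; diatomic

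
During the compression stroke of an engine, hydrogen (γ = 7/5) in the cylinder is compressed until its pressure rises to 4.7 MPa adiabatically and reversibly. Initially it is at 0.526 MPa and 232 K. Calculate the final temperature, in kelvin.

Along an adiabat T P^((1−γ)/γ) is constant, so T₂ = T₁ (P₂/P₁)^((γ−1)/γ).
T₂ = 232 × (4.7/0.526)^(2/7) = 433.7 K.

T₂ ≈ 434 K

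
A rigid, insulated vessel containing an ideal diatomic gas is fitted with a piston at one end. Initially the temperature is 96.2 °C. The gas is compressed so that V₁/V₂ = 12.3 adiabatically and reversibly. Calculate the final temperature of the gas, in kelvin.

T₂ ≈ 1010 K

Adiabatic: T₁V₁^(γ−1) = T₂V₂^(γ−1) ⇒ T₂ = T₁ (V₁/V₂)^(γ−1).
For a diatomic ideal gas γ = 7/5, so γ−1 = 2/5.
T₁ = 96.2 °C = 369.3 K.
T₂ = 369.3 × 12.3^(2/5) = 1008 K.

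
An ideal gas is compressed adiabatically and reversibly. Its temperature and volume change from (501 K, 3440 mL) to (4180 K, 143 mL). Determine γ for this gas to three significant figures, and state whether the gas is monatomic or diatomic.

γ ≈ 1.67; monatomic

TV^(γ−1) = const ⇒ γ − 1 = ln(T₂/T₁) / ln(V₁/V₂).
γ = 1 + ln(4180/501) / ln(3440/143) = 1.667.
γ ≈ 1.67 is close to 5/3, so the gas is monatomic.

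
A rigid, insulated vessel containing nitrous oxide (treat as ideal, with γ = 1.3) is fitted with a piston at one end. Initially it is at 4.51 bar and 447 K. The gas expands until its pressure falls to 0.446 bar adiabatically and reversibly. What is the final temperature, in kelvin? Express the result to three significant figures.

T₂ ≈ 262 K

Along an adiabat T P^((1−γ)/γ) is constant, so T₂ = T₁ (P₂/P₁)^((γ−1)/γ).
T₂ = 447 × (0.446/4.51)^(0.231) = 262.1 K.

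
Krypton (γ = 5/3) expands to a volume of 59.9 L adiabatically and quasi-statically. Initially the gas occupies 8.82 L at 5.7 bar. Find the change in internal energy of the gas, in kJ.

P₂ = P₁(V₁/V₂)^γ = 5.7×(8.82/59.9)^(5/3) = 0.234 bar.
For a reversible adiabat, W_by_gas = (P₁V₁ − P₂V₂)/(γ−1).
W_by = (570000×0.00882 − 23400×0.0599) / (2/3) = 5438 J.
Q = 0 ⇒ ΔU = −W_by = -5438 J.

ΔU ≈ -5.44 kJ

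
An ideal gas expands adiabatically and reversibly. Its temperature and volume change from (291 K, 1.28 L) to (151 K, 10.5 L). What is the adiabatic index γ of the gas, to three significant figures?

TV^(γ−1) = const ⇒ γ − 1 = ln(T₂/T₁) / ln(V₁/V₂).
γ = 1 + ln(151/291) / ln(1.28/10.5) = 1.312.

γ ≈ 1.31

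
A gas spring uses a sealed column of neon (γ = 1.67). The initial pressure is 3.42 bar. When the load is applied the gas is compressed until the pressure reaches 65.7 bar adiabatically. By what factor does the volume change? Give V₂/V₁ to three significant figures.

V₂/V₁ ≈ 0.170

From PV^γ = const, V₂/V₁ = (P₁/P₂)^(1/γ).
V₂/V₁ = (3.42/65.7)^(0.599) = 0.1704.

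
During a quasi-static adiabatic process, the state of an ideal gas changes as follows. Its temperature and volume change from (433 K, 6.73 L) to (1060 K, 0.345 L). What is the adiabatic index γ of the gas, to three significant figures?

γ ≈ 1.30

TV^(γ−1) = const ⇒ γ − 1 = ln(T₂/T₁) / ln(V₁/V₂).
γ = 1 + ln(1060/433) / ln(6.73/0.345) = 1.301.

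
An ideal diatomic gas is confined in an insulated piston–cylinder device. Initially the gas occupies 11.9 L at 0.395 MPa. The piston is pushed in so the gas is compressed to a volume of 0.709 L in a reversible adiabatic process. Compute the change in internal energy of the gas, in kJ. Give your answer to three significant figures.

γ = 7/5 for a diatomic ideal gas.
P₂ = P₁(V₁/V₂)^γ = 0.395×(11.9/0.709)^(7/5) = 20.49 MPa.
For a reversible adiabat, W_by_gas = (P₁V₁ − P₂V₂)/(γ−1).
W_by = (395000×0.0119 − 2.049×10^7×0.000709) / (2/5) = -24560 J.
Q = 0 ⇒ ΔU = −W_by = 24560 J.

ΔU ≈ 24.6 kJ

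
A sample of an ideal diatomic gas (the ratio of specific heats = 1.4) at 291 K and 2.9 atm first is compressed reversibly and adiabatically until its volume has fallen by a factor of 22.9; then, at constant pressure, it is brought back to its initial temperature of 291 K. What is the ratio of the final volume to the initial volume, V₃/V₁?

V₃/V₁ ≈ 0.0125

Adiabatic step: V₂/V₁ = 0.04367; T₂ = T₁·22.9^(0.4) = 1018 K.
Isobaric step: V₃/V₂ = T₃/T₂ = 291/1018.
V₃/V₁ = (V₂/V₁)(V₃/V₂) = 0.04367 × (291/1018) = 0.01248.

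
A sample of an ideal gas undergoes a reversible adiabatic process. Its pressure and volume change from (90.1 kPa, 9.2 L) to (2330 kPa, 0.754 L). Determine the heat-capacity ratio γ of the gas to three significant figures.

PV^γ = const ⇒ γ = ln(P₂/P₁) / ln(V₁/V₂).
γ = ln(2330/90.1) / ln(9.2/0.754) = 1.3.

γ ≈ 1.30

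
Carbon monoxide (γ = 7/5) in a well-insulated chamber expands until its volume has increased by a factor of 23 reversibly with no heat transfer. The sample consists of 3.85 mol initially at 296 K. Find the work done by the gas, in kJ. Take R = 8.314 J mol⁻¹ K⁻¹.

W ≈ 16.9 kJ

Adiabatic: T₁V₁^(γ−1) = T₂V₂^(γ−1) ⇒ T₂ = T₁ (V₁/V₂)^(γ−1).
T₂ = 296 × (1/23)^(2/5) = 84.45 K.
Q = 0, so ΔU = W_on_gas = nCᵥΔT with Cᵥ = R/(γ−1) = 20.79 J/(mol·K).
ΔU = 3.85 × 20.79 × (84.45 − 296) = -16930 J.
Work done by the gas = −ΔU = 16930 J.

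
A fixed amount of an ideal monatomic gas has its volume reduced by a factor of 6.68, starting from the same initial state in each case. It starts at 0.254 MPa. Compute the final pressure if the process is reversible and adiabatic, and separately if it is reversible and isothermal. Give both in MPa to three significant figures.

adiabatic: 6.02 MPa; isothermal: 1.70 MPa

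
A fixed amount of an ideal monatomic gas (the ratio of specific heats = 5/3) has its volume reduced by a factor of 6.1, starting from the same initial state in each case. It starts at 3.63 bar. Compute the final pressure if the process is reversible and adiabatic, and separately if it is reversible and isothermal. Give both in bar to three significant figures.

Isothermal: P₂ = P₁(V₁/V₂) = 3.63×6.1 = 22.14 bar.
Adiabatic: P₂ = P₁(V₁/V₂)^γ = 3.63×6.1^(5/3) = 73.92 bar.

adiabatic: 73.9 bar; isothermal: 22.1 bar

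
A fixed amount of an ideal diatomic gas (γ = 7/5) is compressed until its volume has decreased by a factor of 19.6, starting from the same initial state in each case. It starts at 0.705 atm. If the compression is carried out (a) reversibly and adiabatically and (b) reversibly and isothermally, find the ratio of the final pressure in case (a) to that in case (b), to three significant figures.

Isothermal: P_b = P₁(V₁/V₂) = 0.705×19.6.
Adiabatic: P_a = P₁(V₁/V₂)^γ = 0.705×19.6^(7/5).
P_a/P_b = (V₁/V₂)^(γ−1) = 19.6^(2/5) = 3.288.

P_adiabatic / P_isothermal ≈ 3.29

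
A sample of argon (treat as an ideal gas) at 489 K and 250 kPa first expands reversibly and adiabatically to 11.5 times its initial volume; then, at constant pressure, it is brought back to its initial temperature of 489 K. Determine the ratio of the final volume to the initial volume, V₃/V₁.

V₃/V₁ ≈ 58.6

For a monatomic ideal gas γ = 5/3.
Adiabatic step: V₂/V₁ = 11.5; T₂ = T₁·(1/11.5)^(2/3) = 95.98 K.
Isobaric step: V₃/V₂ = T₃/T₂ = 489/95.98.
V₃/V₁ = (V₂/V₁)(V₃/V₂) = 11.5 × (489/95.98) = 58.59.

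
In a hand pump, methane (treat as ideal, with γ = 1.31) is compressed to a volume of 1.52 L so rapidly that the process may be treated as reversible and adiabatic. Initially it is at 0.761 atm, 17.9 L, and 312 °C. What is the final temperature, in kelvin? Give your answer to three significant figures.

For a reversible adiabat TV^(γ−1) is constant, so T₂ = T₁ (V₁/V₂)^(γ−1).
T₁ = 312 °C = 585.1 K.
T₂ = 585.1 × (17.9/1.52)^(0.31) = 1257 K.

T₂ ≈ 1260 K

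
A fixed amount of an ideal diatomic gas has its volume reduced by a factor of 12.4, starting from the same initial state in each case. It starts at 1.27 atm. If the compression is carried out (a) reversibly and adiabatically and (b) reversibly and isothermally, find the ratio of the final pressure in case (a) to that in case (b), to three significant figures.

For a diatomic ideal gas γ = 7/5.
Isothermal: P_b = P₁(V₁/V₂) = 1.27×12.4.
Adiabatic: P_a = P₁(V₁/V₂)^γ = 1.27×12.4^(7/5).
P_a/P_b = (V₁/V₂)^(γ−1) = 12.4^(2/5) = 2.738.

P_adiabatic / P_isothermal ≈ 2.74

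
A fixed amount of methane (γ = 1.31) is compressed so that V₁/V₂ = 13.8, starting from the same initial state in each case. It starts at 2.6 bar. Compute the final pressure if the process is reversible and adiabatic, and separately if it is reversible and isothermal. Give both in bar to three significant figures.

adiabatic: 80.9 bar; isothermal: 35.9 bar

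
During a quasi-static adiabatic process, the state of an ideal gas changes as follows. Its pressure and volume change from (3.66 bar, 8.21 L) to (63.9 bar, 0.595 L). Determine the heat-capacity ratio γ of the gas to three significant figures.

γ ≈ 1.09

PV^γ = const ⇒ γ = ln(P₂/P₁) / ln(V₁/V₂).
γ = ln(63.9/3.66) / ln(8.21/0.595) = 1.09.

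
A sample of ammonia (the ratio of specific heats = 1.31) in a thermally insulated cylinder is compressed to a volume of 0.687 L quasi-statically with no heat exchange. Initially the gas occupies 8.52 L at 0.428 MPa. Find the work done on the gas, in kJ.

W ≈ 13.9 kJ

P₂ = P₁(V₁/V₂)^γ = 0.428×(8.52/0.687)^(1.31) = 11.59 MPa.
For a reversible adiabat, W_by_gas = (P₁V₁ − P₂V₂)/(γ−1).
W_by = (428000×0.00852 − 1.159×10^7×0.000687) / (0.31) = -13910 J.
W_on_gas = −W_by = 13910 J.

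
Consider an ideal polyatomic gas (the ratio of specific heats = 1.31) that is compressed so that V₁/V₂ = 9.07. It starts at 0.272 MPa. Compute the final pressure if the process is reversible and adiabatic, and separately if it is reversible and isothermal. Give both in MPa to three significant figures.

Isothermal: P₂ = P₁(V₁/V₂) = 0.272×9.07 = 2.467 MPa.
Adiabatic: P₂ = P₁(V₁/V₂)^γ = 0.272×9.07^(1.31) = 4.887 MPa.

adiabatic: 4.89 MPa; isothermal: 2.47 MPa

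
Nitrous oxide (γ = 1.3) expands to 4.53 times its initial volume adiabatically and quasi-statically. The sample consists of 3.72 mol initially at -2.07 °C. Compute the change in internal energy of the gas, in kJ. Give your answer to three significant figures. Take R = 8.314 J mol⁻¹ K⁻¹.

ΔU ≈ -10.2 kJ

Adiabatic: T₁V₁^(γ−1) = T₂V₂^(γ−1) ⇒ T₂ = T₁ (V₁/V₂)^(γ−1).
T₁ = -2.07 °C = 271.1 K.
T₂ = 271.1 × (1/4.53)^(0.3) = 172.3 K.
Q = 0, so ΔU = W_on_gas = nCᵥΔT with Cᵥ = R/(γ−1) = 27.71 J/(mol·K).
ΔU = 3.72 × 27.71 × (172.3 − 271.1) = -10180 J.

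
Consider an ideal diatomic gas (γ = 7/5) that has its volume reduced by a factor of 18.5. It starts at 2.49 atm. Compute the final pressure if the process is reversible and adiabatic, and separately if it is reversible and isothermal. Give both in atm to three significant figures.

adiabatic: 148 atm; isothermal: 46.1 atm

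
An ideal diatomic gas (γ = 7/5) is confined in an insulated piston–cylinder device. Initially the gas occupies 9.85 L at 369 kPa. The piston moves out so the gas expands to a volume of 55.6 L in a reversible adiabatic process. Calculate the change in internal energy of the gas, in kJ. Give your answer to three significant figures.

ΔU ≈ -4.54 kJ

P₂ = P₁(V₁/V₂)^γ = 369×(9.85/55.6)^(7/5) = 32.71 kPa.
For a reversible adiabat, W_by_gas = (P₁V₁ − P₂V₂)/(γ−1).
W_by = (369000×0.00985 − 32710×0.0556) / (2/5) = 4539 J.
Q = 0 ⇒ ΔU = −W_by = -4539 J.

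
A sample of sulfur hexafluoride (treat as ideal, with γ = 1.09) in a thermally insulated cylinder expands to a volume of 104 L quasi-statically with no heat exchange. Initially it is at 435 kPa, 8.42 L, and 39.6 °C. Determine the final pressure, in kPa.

Adiabatic: P₁V₁^γ = P₂V₂^γ ⇒ P₂ = P₁ (V₁/V₂)^γ.
P₂ = 435 × (8.42/104)^(1.09) = 28.09 kPa.

P₂ ≈ 28.1 kPa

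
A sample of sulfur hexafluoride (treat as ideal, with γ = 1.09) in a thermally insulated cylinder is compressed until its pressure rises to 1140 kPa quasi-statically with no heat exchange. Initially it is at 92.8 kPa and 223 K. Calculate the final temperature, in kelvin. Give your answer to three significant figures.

Along an adiabat T P^((1−γ)/γ) is constant, so T₂ = T₁ (P₂/P₁)^((γ−1)/γ).
T₂ = 223 × (1140/92.8)^(0.0826) = 274.3 K.

T₂ ≈ 274 K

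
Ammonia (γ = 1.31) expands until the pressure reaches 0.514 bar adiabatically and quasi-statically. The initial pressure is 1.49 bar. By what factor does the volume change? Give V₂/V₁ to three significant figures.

V₂/V₁ ≈ 2.25

From PV^γ = const, V₂/V₁ = (P₁/P₂)^(1/γ).
V₂/V₁ = (1.49/0.514)^(0.763) = 2.253.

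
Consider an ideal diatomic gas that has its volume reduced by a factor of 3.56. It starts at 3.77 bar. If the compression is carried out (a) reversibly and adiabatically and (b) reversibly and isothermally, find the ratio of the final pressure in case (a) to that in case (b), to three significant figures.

P_adiabatic / P_isothermal ≈ 1.66

For a diatomic ideal gas γ = 7/5.
Isothermal: P_b = P₁(V₁/V₂) = 3.77×3.56.
Adiabatic: P_a = P₁(V₁/V₂)^γ = 3.77×3.56^(7/5).
P_a/P_b = (V₁/V₂)^(γ−1) = 3.56^(2/5) = 1.662.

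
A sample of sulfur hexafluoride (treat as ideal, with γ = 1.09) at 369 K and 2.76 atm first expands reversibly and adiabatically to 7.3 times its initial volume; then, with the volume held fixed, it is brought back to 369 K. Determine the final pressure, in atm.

P₃ ≈ 0.378 atm

Adiabatic step (PV^γ = const): P₂ = 2.76×(1/7.3)^(1.09) = 0.3161 atm; T₂ = 369×(1/7.3)^(0.09) = 308.6 K.
Isochoric: P₃ = P₂(T₃/T₂) = 0.3161 × (369/308.6) = 0.3781 atm.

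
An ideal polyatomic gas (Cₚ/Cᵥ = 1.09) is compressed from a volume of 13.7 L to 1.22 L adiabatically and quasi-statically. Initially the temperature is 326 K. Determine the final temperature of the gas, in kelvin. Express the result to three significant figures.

T₂ ≈ 405 K

For a reversible adiabat TV^(γ−1) is constant, so T₂ = T₁ (V₁/V₂)^(γ−1).
T₂ = 326 × (13.7/1.22)^(0.09) = 405.3 K.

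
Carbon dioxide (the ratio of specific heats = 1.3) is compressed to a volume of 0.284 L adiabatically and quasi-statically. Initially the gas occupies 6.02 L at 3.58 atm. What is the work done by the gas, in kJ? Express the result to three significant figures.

P₂ = P₁(V₁/V₂)^γ = 3.58×(6.02/0.284)^(1.3) = 189.7 atm.
For a reversible adiabat, W_by_gas = (P₁V₁ − P₂V₂)/(γ−1).
W_by = (362700×0.00602 − 1.922×10^7×0.000284) / (0.3) = -10920 J.

W ≈ -10.9 kJ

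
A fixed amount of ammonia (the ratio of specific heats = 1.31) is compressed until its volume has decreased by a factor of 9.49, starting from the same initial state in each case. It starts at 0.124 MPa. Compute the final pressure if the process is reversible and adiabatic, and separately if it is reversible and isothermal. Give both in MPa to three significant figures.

adiabatic: 2.36 MPa; isothermal: 1.18 MPa

Isothermal: P₂ = P₁(V₁/V₂) = 0.124×9.49 = 1.177 MPa.
Adiabatic: P₂ = P₁(V₁/V₂)^γ = 0.124×9.49^(1.31) = 2.364 MPa.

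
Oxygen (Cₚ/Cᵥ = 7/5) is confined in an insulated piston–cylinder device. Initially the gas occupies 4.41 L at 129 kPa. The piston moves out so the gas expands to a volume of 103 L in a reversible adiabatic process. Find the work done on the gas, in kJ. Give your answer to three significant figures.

P₂ = P₁(V₁/V₂)^γ = 129×(4.41/103)^(7/5) = 1.566 kPa.
For a reversible adiabat, W_by_gas = (P₁V₁ − P₂V₂)/(γ−1).
W_by = (129000×0.00441 − 1566×0.103) / (2/5) = 1019 J.
W_on_gas = −W_by = -1019 J.

W ≈ -1.02 kJ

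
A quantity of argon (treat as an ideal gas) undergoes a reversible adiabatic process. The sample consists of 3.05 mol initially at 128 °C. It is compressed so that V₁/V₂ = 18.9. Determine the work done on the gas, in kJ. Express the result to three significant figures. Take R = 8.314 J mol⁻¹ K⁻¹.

For a reversible adiabat TV^(γ−1) is constant, so T₂ = T₁ (V₁/V₂)^(γ−1).
γ = 5/3 for a monatomic ideal gas, so γ−1 = 2/3.
T₁ = 128 °C = 401.1 K.
T₂ = 401.1 × 18.9^(2/3) = 2846 K.
Q = 0, so ΔU = W_on_gas = nCᵥΔT with Cᵥ = R/(γ−1) = 12.47 J/(mol·K).
ΔU = 3.05 × 12.47 × (2846 − 401.1) = 93010 J.

W ≈ 93.0 kJ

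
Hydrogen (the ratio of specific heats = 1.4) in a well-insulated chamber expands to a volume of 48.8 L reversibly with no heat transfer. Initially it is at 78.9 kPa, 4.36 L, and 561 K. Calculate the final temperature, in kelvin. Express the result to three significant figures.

T₂ ≈ 213 K

Adiabatic: T₁V₁^(γ−1) = T₂V₂^(γ−1) ⇒ T₂ = T₁ (V₁/V₂)^(γ−1).
T₂ = 561 × (4.36/48.8)^(0.4) = 213.5 K.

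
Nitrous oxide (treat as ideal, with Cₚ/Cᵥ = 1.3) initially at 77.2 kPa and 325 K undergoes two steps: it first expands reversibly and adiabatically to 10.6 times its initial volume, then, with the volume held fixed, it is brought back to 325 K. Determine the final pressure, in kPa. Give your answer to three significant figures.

Adiabatic step (PV^γ = const): P₂ = 77.2×(1/10.6)^(1.3) = 3.587 kPa; T₂ = 325×(1/10.6)^(0.3) = 160.1 K.
Isochoric: P₃ = P₂(T₃/T₂) = 3.587 × (325/160.1) = 7.283 kPa.

P₃ ≈ 7.28 kPa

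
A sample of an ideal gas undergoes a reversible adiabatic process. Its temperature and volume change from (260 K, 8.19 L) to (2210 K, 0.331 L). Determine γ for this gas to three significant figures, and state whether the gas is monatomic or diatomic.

TV^(γ−1) = const ⇒ γ − 1 = ln(T₂/T₁) / ln(V₁/V₂).
γ = 1 + ln(2210/260) / ln(8.19/0.331) = 1.667.
γ ≈ 1.67 is close to 5/3, so the gas is monatomic.

γ ≈ 1.67; monatomic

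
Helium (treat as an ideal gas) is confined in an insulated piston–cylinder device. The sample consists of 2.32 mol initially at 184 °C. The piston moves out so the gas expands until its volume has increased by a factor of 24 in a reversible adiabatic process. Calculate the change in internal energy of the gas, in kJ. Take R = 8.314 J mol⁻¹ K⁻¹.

Adiabatic: T₁V₁^(γ−1) = T₂V₂^(γ−1) ⇒ T₂ = T₁ (V₁/V₂)^(γ−1).
γ = 5/3 for a monatomic ideal gas, so γ−1 = 2/3.
T₁ = 184 °C = 457.1 K.
T₂ = 457.1 × (1/24)^(2/3) = 54.94 K.
Q = 0, so ΔU = W_on_gas = nCᵥΔT with Cᵥ = R/(γ−1) = 12.47 J/(mol·K).
ΔU = 2.32 × 12.47 × (54.94 − 457.1) = -11640 J.

ΔU ≈ -11.6 kJ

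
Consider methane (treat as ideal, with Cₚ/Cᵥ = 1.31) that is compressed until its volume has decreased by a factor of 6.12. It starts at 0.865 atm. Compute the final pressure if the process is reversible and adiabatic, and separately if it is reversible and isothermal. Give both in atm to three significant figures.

adiabatic: 9.28 atm; isothermal: 5.29 atm

Isothermal: P₂ = P₁(V₁/V₂) = 0.865×6.12 = 5.294 atm.
Adiabatic: P₂ = P₁(V₁/V₂)^γ = 0.865×6.12^(1.31) = 9.282 atm.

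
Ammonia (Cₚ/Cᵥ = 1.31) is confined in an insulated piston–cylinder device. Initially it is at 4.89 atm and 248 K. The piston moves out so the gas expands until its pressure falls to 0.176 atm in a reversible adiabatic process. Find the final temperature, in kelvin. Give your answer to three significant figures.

Adiabatic: T₂/T₁ = (P₂/P₁)^((γ−1)/γ).
T₂ = 248 × (0.176/4.89)^(0.237) = 112.9 K.

T₂ ≈ 113 K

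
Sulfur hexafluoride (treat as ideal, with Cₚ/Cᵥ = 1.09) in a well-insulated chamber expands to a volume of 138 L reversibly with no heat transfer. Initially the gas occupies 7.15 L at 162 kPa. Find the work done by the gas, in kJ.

W ≈ 3.01 kJ

P₂ = P₁(V₁/V₂)^γ = 162×(7.15/138)^(1.09) = 6.43 kPa.
For a reversible adiabat, W_by_gas = (P₁V₁ − P₂V₂)/(γ−1).
W_by = (162000×0.00715 − 6430×0.138) / (0.09) = 3010 J.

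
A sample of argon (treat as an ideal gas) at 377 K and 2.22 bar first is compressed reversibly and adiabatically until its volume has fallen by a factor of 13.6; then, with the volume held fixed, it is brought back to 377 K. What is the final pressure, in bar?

For a monatomic ideal gas γ = 5/3.
Adiabatic step (PV^γ = const): P₂ = 2.22×13.6^(5/3) = 172 bar; T₂ = 377×13.6^(2/3) = 2148 K.
Isochoric: P₃ = P₂(T₃/T₂) = 172 × (377/2148) = 30.19 bar.

P₃ ≈ 30.2 bar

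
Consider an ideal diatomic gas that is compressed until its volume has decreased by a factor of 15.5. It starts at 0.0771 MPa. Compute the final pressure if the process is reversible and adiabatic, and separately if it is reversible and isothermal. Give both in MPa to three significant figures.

For a diatomic ideal gas γ = 7/5.
Isothermal: P₂ = P₁(V₁/V₂) = 0.0771×15.5 = 1.195 MPa.
Adiabatic: P₂ = P₁(V₁/V₂)^γ = 0.0771×15.5^(7/5) = 3.577 MPa.

adiabatic: 3.58 MPa; isothermal: 1.20 MPa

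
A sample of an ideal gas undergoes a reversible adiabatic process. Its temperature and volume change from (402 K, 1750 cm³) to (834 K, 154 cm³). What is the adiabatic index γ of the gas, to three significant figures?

TV^(γ−1) = const ⇒ γ − 1 = ln(T₂/T₁) / ln(V₁/V₂).
γ = 1 + ln(834/402) / ln(1750/154) = 1.3.

γ ≈ 1.30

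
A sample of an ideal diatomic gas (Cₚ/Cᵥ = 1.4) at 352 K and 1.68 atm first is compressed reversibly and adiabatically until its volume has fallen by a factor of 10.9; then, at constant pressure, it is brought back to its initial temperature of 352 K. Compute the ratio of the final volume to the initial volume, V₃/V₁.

Adiabatic step: V₂/V₁ = 0.09174; T₂ = T₁·10.9^(0.4) = 915.2 K.
Isobaric step: V₃/V₂ = T₃/T₂ = 352/915.2.
V₃/V₁ = (V₂/V₁)(V₃/V₂) = 0.09174 × (352/915.2) = 0.03529.

V₃/V₁ ≈ 0.0353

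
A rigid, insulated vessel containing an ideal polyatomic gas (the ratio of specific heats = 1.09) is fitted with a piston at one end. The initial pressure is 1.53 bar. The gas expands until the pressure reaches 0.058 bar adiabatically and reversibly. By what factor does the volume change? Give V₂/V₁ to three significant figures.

V₂/V₁ ≈ 20.1

From PV^γ = const, V₂/V₁ = (P₁/P₂)^(1/γ).
V₂/V₁ = (1.53/0.058)^(0.917) = 20.13.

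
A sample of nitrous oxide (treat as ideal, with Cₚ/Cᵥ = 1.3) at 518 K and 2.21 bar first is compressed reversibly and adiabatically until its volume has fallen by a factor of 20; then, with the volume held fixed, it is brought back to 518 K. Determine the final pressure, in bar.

P₃ ≈ 44.2 bar

Adiabatic step (PV^γ = const): P₂ = 2.21×20^(1.3) = 108.6 bar; T₂ = 518×20^(0.3) = 1272 K.
Isochoric: P₃ = P₂(T₃/T₂) = 108.6 × (518/1272) = 44.2 bar.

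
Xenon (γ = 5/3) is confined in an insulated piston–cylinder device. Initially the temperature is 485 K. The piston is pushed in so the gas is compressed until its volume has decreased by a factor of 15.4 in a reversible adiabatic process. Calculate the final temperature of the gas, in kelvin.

For a reversible adiabat TV^(γ−1) is constant, so T₂ = T₁ (V₁/V₂)^(γ−1).
T₂ = 485 × 15.4^(2/3) = 3002 K.

T₂ ≈ 3000 K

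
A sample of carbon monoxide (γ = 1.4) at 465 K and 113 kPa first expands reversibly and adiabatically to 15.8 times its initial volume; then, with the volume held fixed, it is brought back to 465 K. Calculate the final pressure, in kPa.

P₃ ≈ 7.15 kPa

Adiabatic step (PV^γ = const): P₂ = 113×(1/15.8)^(1.4) = 2.371 kPa; T₂ = 465×(1/15.8)^(0.4) = 154.2 K.
Isochoric: P₃ = P₂(T₃/T₂) = 2.371 × (465/154.2) = 7.152 kPa.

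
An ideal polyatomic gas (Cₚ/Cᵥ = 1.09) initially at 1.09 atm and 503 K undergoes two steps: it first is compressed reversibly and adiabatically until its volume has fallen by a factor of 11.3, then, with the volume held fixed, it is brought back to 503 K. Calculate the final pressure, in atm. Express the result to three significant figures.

P₃ ≈ 12.3 atm

Adiabatic step (PV^γ = const): P₂ = 1.09×11.3^(1.09) = 15.32 atm; T₂ = 503×11.3^(0.09) = 625.7 K.
Isochoric: P₃ = P₂(T₃/T₂) = 15.32 × (503/625.7) = 12.32 atm.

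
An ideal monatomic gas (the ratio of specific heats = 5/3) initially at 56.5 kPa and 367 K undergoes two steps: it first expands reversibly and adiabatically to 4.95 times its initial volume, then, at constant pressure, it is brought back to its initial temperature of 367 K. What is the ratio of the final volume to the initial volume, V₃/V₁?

Adiabatic step: V₂/V₁ = 4.95; T₂ = T₁·(1/4.95)^(2/3) = 126.4 K.
Isobaric step: V₃/V₂ = T₃/T₂ = 367/126.4.
V₃/V₁ = (V₂/V₁)(V₃/V₂) = 4.95 × (367/126.4) = 14.38.

V₃/V₁ ≈ 14.4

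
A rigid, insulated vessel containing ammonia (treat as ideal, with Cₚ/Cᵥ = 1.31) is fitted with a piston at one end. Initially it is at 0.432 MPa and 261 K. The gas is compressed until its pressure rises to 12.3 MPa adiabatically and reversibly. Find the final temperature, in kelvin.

T₂ ≈ 577 K

Along an adiabat T P^((1−γ)/γ) is constant, so T₂ = T₁ (P₂/P₁)^((γ−1)/γ).
T₂ = 261 × (12.3/0.432)^(0.237) = 576.5 K.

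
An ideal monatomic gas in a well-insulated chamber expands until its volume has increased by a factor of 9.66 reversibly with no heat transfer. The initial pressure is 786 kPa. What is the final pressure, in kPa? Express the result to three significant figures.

Adiabatic: P₁V₁^γ = P₂V₂^γ ⇒ P₂ = P₁ (V₁/V₂)^γ.
For a monatomic ideal gas γ = 5/3.
P₂ = 786 × (1/9.66)^(5/3) = 17.94 kPa.

P₂ ≈ 17.9 kPa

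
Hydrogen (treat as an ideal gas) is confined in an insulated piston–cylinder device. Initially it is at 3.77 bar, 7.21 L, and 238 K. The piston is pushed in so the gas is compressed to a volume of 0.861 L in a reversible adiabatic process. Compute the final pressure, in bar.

Adiabatic: P₁V₁^γ = P₂V₂^γ ⇒ P₂ = P₁ (V₁/V₂)^γ.
γ = 7/5 for a diatomic ideal gas.
P₂ = 3.77 × (7.21/0.861)^(7/5) = 73.87 bar.

P₂ ≈ 73.9 bar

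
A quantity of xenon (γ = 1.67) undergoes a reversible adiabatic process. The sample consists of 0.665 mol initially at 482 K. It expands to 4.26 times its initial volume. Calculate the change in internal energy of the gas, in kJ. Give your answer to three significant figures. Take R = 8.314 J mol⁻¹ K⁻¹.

ΔU ≈ -2.47 kJ

Adiabatic: T₁V₁^(γ−1) = T₂V₂^(γ−1) ⇒ T₂ = T₁ (V₁/V₂)^(γ−1).
T₂ = 482 × (1/4.26)^(0.67) = 182.5 K.
Q = 0, so ΔU = W_on_gas = nCᵥΔT with Cᵥ = R/(γ−1) = 12.41 J/(mol·K).
ΔU = 0.665 × 12.41 × (182.5 − 482) = -2471 J.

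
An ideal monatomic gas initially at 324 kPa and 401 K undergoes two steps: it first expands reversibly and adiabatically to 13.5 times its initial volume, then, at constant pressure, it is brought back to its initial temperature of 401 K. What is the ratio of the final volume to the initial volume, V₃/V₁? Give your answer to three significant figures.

For a monatomic ideal gas γ = 5/3.
Adiabatic step: V₂/V₁ = 13.5; T₂ = T₁·(1/13.5)^(2/3) = 70.73 K.
Isobaric step: V₃/V₂ = T₃/T₂ = 401/70.73.
V₃/V₁ = (V₂/V₁)(V₃/V₂) = 13.5 × (401/70.73) = 76.54.

V₃/V₁ ≈ 76.5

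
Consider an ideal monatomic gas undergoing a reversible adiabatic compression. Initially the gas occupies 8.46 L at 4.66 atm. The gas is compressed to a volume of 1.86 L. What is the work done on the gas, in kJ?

W ≈ 10.5 kJ

γ = 5/3 for a monatomic ideal gas.
P₂ = P₁(V₁/V₂)^γ = 4.66×(8.46/1.86)^(5/3) = 58.19 atm.
For a reversible adiabat, W_by_gas = (P₁V₁ − P₂V₂)/(γ−1).
W_by = (472200×0.00846 − 5.896×10^6×0.00186) / (2/3) = -10460 J.
W_on_gas = −W_by = 10460 J.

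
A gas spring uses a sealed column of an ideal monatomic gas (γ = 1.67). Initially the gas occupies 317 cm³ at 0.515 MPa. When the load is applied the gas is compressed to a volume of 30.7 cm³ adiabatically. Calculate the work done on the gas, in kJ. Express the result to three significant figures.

P₂ = P₁(V₁/V₂)^γ = 0.515×(317/30.7)^(1.67) = 25.41 MPa.
For a reversible adiabat, W_by_gas = (P₁V₁ − P₂V₂)/(γ−1).
W_by = (515000×0.000317 − 2.541×10^7×3.07×10^-5) / (0.67) = -920.8 J.
W_on_gas = −W_by = 920.8 J.

W ≈ 0.921 kJ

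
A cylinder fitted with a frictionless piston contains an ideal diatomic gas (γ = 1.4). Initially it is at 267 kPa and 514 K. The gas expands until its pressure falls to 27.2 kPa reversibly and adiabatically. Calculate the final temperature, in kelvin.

Along an adiabat T P^((1−γ)/γ) is constant, so T₂ = T₁ (P₂/P₁)^((γ−1)/γ).
T₂ = 514 × (27.2/267)^(0.286) = 267.6 K.

T₂ ≈ 268 K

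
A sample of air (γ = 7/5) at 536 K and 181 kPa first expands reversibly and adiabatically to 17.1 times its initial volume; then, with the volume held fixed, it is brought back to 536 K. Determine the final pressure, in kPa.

Adiabatic step (PV^γ = const): P₂ = 181×(1/17.1)^(7/5) = 3.4 kPa; T₂ = 536×(1/17.1)^(2/5) = 172.2 K.
Isochoric: P₃ = P₂(T₃/T₂) = 3.4 × (536/172.2) = 10.58 kPa.

P₃ ≈ 10.6 kPa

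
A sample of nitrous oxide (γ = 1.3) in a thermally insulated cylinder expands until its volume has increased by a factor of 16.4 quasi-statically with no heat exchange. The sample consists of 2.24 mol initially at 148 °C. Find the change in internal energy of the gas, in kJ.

ΔU ≈ -14.8 kJ

Adiabatic: T₁V₁^(γ−1) = T₂V₂^(γ−1) ⇒ T₂ = T₁ (V₁/V₂)^(γ−1).
T₁ = 148 °C = 421.1 K.
T₂ = 421.1 × (1/16.4)^(0.3) = 182 K.
Q = 0, so ΔU = W_on_gas = nCᵥΔT with Cᵥ = R/(γ−1) = 27.71 J/(mol·K).
ΔU = 2.24 × 27.71 × (182 − 421.1) = -14850 J.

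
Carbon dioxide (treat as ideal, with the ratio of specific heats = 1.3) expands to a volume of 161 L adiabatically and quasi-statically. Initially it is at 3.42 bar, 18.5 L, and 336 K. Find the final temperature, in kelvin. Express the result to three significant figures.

For a reversible adiabat TV^(γ−1) is constant, so T₂ = T₁ (V₁/V₂)^(γ−1).
T₂ = 336 × (18.5/161)^(0.3) = 175.6 K.

T₂ ≈ 176 K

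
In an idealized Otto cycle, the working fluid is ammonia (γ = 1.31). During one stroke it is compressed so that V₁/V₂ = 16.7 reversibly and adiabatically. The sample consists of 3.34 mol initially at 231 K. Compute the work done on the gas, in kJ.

Adiabatic: T₁V₁^(γ−1) = T₂V₂^(γ−1) ⇒ T₂ = T₁ (V₁/V₂)^(γ−1).
T₂ = 231 × 16.7^(0.31) = 552.9 K.
Q = 0, so ΔU = W_on_gas = nCᵥΔT with Cᵥ = R/(γ−1) = 26.82 J/(mol·K).
ΔU = 3.34 × 26.82 × (552.9 − 231) = 28840 J.

W ≈ 28.8 kJ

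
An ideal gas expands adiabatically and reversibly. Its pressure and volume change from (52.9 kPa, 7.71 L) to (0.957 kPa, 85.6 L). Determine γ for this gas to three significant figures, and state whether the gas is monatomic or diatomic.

γ ≈ 1.67; monatomic

PV^γ = const ⇒ γ = ln(P₂/P₁) / ln(V₁/V₂).
γ = ln(0.957/52.9) / ln(7.71/85.6) = 1.667.
γ ≈ 1.67 is close to 5/3, so the gas is monatomic.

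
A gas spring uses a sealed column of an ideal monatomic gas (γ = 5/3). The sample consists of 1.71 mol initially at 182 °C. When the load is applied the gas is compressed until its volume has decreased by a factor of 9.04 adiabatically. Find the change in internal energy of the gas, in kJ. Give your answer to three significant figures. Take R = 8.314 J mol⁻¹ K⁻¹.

ΔU ≈ 32.4 kJ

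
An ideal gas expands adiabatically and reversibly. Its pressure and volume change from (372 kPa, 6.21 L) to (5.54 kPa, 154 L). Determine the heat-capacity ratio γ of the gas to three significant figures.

PV^γ = const ⇒ γ = ln(P₂/P₁) / ln(V₁/V₂).
γ = ln(5.54/372) / ln(6.21/154) = 1.31.

γ ≈ 1.31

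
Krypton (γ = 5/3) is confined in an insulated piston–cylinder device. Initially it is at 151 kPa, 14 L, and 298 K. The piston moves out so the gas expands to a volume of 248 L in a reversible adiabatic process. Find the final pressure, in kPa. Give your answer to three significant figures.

Since PV^γ is constant along a reversible adiabat, P₂ = P₁ (V₁/V₂)^γ.
P₂ = 151 × (14/248)^(5/3) = 1.254 kPa.

P₂ ≈ 1.25 kPa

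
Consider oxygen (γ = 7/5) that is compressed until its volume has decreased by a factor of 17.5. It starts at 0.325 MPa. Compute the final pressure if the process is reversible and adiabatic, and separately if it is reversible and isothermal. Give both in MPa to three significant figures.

Isothermal: P₂ = P₁(V₁/V₂) = 0.325×17.5 = 5.688 MPa.
Adiabatic: P₂ = P₁(V₁/V₂)^γ = 0.325×17.5^(7/5) = 17.87 MPa.

adiabatic: 17.9 MPa; isothermal: 5.69 MPa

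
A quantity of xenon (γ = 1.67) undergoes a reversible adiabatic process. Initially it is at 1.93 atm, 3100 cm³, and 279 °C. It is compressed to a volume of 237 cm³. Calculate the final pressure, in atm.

P₂ ≈ 141 atm

Adiabatic: P₁V₁^γ = P₂V₂^γ ⇒ P₂ = P₁ (V₁/V₂)^γ.
P₂ = 1.93 × (3100/237)^(1.67) = 141.4 atm.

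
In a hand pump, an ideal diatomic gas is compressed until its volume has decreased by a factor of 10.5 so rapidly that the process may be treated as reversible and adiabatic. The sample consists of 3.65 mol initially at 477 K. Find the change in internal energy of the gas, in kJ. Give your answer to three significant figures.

ΔU ≈ 56.5 kJ

For a reversible adiabat TV^(γ−1) is constant, so T₂ = T₁ (V₁/V₂)^(γ−1).
γ = 7/5 for a diatomic ideal gas, so γ−1 = 2/5.
T₂ = 477 × 10.5^(2/5) = 1222 K.
Q = 0, so ΔU = W_on_gas = nCᵥΔT with Cᵥ = R/(γ−1) = 20.79 J/(mol·K).
ΔU = 3.65 × 20.79 × (1222 − 477) = 56500 J.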